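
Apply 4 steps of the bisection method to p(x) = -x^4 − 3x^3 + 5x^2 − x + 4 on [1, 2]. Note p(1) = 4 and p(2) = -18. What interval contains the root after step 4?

[1.375, 1.4375]

x = 1.5 gives p = -1.4375, negative; keep [1, 1.5]
x = 1.25 gives p = 2.261719, positive; keep [1.25, 1.5]
x = 1.375 gives p = 0.704834, positive; keep [1.375, 1.5]
x = 1.4375 gives p = -0.2869, negative; keep [1.375, 1.4375]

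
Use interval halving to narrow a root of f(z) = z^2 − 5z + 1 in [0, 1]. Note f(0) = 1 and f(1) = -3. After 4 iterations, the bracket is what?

f(0.5) = -1.25 < 0, so the root lies in [0, 0.5]
f(0.25) = -0.1875 < 0, so the root lies in [0, 0.25]
f(0.125) = 0.390625 > 0, so the root lies in [0.125, 0.25]
f(0.1875) = 0.0977 > 0, so the root lies in [0.1875, 0.25]

[0.1875, 0.25]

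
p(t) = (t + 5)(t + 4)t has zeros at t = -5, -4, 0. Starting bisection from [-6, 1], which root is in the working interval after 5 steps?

0

p(-2.5) = -9.375 < 0, so the root lies in [-2.5, 1]
p(-0.75) = -10.359375 < 0, so the root lies in [-0.75, 1]
p(0.125) = 2.642578 > 0, so the root lies in [-0.75, 0.125]
p(-0.3125) = -5.4016 < 0, so the root lies in [-0.3125, 0.125]
p(-0.09375) = -1.7967 < 0, so the root lies in [-0.09375, 0.125]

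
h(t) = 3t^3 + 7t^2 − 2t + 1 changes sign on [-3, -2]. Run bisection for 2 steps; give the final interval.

t = -2.5 gives h = 2.875, positive; keep [-3, -2.5]
t = -2.75 gives h = -2.953125, negative; keep [-2.75, -2.5]

[-2.75, -2.5]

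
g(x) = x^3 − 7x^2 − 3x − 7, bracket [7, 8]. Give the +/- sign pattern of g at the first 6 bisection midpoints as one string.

midpoint 7.5: g = -1.375 < 0 → [7.5, 8]
midpoint 7.75: g = 14.796875 > 0 → [7.5, 7.75]
midpoint 7.625: g = 6.462891 > 0 → [7.5, 7.625]
midpoint 7.5625: g = 2.4827 > 0 → [7.5, 7.5625]
midpoint 7.53125: g = 0.5386 > 0 → [7.5, 7.53125]
midpoint 7.515625: g = -0.422 < 0 → [7.515625, 7.53125]

-++++-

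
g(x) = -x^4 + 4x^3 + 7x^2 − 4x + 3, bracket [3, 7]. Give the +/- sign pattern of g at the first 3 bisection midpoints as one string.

m = 5, g(m) = 33 (+); new bracket [5, 7]
m = 6, g(m) = -201 (−); new bracket [5, 6]
m = 5.5, g(m) = -56.8125 (−); new bracket [5, 5.5]

+--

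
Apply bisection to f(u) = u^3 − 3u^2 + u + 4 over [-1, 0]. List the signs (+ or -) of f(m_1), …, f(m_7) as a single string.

u = -0.5 gives f = 2.625, positive; keep [-1, -0.5]
u = -0.75 gives f = 1.140625, positive; keep [-1, -0.75]
u = -0.875 gives f = 0.158203, positive; keep [-1, -0.875]
u = -0.9375 gives f = -0.3982, negative; keep [-0.9375, -0.875]
u = -0.90625 gives f = -0.1144, negative; keep [-0.90625, -0.875]
u = -0.890625 gives f = 0.0233, positive; keep [-0.90625, -0.890625]
u = -0.8984375 gives f = -0.0452, negative; keep [-0.8984375, -0.890625]

+++--+-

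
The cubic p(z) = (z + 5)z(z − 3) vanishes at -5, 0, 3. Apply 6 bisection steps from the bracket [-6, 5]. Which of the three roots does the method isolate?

p(-0.5) = 7.875 > 0, so the root lies in [-6, -0.5]
p(-3.25) = 35.546875 > 0, so the root lies in [-6, -3.25]
p(-4.625) = 13.224609 > 0, so the root lies in [-6, -4.625]
p(-5.3125) = -13.8 < 0, so the root lies in [-5.3125, -4.625]
p(-4.96875) = 1.2373 > 0, so the root lies in [-5.3125, -4.96875]
p(-5.140625) = -5.8849 < 0, so the root lies in [-5.140625, -4.96875]

-5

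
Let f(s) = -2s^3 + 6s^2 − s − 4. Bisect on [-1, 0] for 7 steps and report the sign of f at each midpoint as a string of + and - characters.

-+-+--+

m = -0.5, f(m) = -1.75 (−); new bracket [-1, -0.5]
m = -0.75, f(m) = 0.96875 (+); new bracket [-0.75, -0.5]
m = -0.625, f(m) = -0.542969 (−); new bracket [-0.75, -0.625]
m = -0.6875, f(m) = 0.1733 (+); new bracket [-0.6875, -0.625]
m = -0.65625, f(m) = -0.1945 (−); new bracket [-0.6875, -0.65625]
m = -0.671875, f(m) = -0.013 (−); new bracket [-0.6875, -0.671875]
m = -0.6796875, f(m) = 0.0795 (+); new bracket [-0.6796875, -0.671875]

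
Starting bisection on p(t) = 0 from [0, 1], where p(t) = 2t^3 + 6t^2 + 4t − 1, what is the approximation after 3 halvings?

t = 0.5 gives p = 2.75, positive; keep [0, 0.5]
t = 0.25 gives p = 0.40625, positive; keep [0, 0.25]
t = 0.125 gives p = -0.402344, negative; keep [0.125, 0.25]

0.125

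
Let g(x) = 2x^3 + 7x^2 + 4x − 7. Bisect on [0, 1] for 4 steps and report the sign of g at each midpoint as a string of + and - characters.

-+--

m = 0.5, g(m) = -3 (−); new bracket [0.5, 1]
m = 0.75, g(m) = 0.78125 (+); new bracket [0.5, 0.75]
m = 0.625, g(m) = -1.277344 (−); new bracket [0.625, 0.75]
m = 0.6875, g(m) = -0.2915 (−); new bracket [0.6875, 0.75]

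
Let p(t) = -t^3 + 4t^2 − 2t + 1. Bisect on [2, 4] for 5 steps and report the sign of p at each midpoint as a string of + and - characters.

p(3) = 4 > 0, so the root lies in [3, 4]
p(3.5) = 0.125 > 0, so the root lies in [3.5, 4]
p(3.75) = -2.984375 < 0, so the root lies in [3.5, 3.75]
p(3.625) = -1.3223 < 0, so the root lies in [3.5, 3.625]
p(3.5625) = -0.5725 < 0, so the root lies in [3.5, 3.5625]

++---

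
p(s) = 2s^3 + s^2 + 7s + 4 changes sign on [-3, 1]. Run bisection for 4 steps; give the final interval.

[-0.75, -0.5]

midpoint -1: p = -4 < 0 → [-1, 1]
midpoint 0: p = 4 > 0 → [-1, 0]
midpoint -0.5: p = 0.5 > 0 → [-1, -0.5]
midpoint -0.75: p = -1.5312 < 0 → [-0.75, -0.5]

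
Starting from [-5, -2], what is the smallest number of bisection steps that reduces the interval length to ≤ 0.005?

10

Width after n steps is 3/2^n. Need 2^n ≥ 3/0.005 = 600.
2^9 = 512 < 600 ≤ 2^10 = 1024, so n = 10.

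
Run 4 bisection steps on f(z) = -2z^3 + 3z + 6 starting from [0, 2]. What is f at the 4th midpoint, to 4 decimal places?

-1.5586

z = 1 gives f = 7, positive; keep [1, 2]
z = 1.5 gives f = 3.75, positive; keep [1.5, 2]
z = 1.75 gives f = 0.53125, positive; keep [1.75, 2]
z = 1.875 gives f = -1.5586, negative; keep [1.75, 1.875]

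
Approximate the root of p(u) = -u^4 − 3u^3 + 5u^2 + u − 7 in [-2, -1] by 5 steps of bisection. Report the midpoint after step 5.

u = -1.5 gives p = 7.8125, positive; keep [-1.5, -1]
u = -1.25 gives p = 2.980469, positive; keep [-1.25, -1]
u = -1.125 gives p = 0.872803, positive; keep [-1.125, -1]
u = -1.0625 gives p = -0.094, negative; keep [-1.125, -1.0625]
u = -1.09375 gives p = 0.3819, positive; keep [-1.09375, -1.0625]

-1.09375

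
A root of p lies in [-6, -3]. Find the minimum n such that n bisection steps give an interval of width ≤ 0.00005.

16

Width after n steps is 3/2^n. Need 2^n ≥ 3/0.00005 = 60000.
2^15 = 32768 < 60000 ≤ 2^16 = 65536, so n = 16.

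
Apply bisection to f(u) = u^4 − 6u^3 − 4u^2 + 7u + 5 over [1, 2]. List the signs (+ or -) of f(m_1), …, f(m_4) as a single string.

midpoint 1.5: f = -8.6875 < 0 → [1, 1.5]
midpoint 1.25: f = -1.777344 < 0 → [1, 1.25]
midpoint 1.125: f = 0.871338 > 0 → [1.125, 1.25]
midpoint 1.1875: f = -0.3869 < 0 → [1.125, 1.1875]

--+-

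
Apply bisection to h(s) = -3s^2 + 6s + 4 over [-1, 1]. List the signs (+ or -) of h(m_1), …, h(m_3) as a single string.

++-

m = 0, h(m) = 4 (+); new bracket [-1, 0]
m = -0.5, h(m) = 0.25 (+); new bracket [-1, -0.5]
m = -0.75, h(m) = -2.1875 (−); new bracket [-0.75, -0.5]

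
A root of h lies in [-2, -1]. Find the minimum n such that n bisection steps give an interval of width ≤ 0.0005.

11

Width after n steps is 1/2^n. Need 2^n ≥ 1/0.0005 = 2000.
2^10 = 1024 < 2000 ≤ 2^11 = 2048, so n = 11.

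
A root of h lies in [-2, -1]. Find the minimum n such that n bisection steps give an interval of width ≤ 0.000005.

Width after n steps is 1/2^n. Need 2^n ≥ 1/0.000005 = 200000.
2^17 = 131072 < 200000 ≤ 2^18 = 262144, so n = 18.

18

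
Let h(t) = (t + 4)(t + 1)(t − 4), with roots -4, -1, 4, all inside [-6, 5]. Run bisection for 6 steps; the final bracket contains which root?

4

t = -0.5 gives h = -7.875, negative; keep [-0.5, 5]
t = 2.25 gives h = -35.546875, negative; keep [2.25, 5]
t = 3.625 gives h = -13.224609, negative; keep [3.625, 5]
t = 4.3125 gives h = 13.8, positive; keep [3.625, 4.3125]
t = 3.96875 gives h = -1.2373, negative; keep [3.96875, 4.3125]
t = 4.140625 gives h = 5.8849, positive; keep [3.96875, 4.140625]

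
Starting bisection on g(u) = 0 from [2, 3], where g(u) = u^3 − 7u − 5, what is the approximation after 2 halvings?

2.75

u = 2.5 gives g = -6.875, negative; keep [2.5, 3]
u = 2.75 gives g = -3.453125, negative; keep [2.75, 3]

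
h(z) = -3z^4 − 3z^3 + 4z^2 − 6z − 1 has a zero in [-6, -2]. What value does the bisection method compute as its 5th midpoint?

-2.125

z = -4 gives h = -489, negative; keep [-4, -2]
z = -3 gives h = -109, negative; keep [-3, -2]
z = -2.5 gives h = -31.3125, negative; keep [-2.5, -2]
z = -2.25 gives h = -9.9648, negative; keep [-2.25, -2]
z = -2.125 gives h = -2.573, negative; keep [-2.125, -2]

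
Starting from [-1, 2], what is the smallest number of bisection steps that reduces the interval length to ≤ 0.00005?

16

Width after n steps is 3/2^n. Need 2^n ≥ 3/0.00005 = 60000.
2^15 = 32768 < 60000 ≤ 2^16 = 65536, so n = 16.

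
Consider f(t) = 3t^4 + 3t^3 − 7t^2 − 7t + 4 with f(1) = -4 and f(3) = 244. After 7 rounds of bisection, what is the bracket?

[1.375, 1.390625]

f(2) = 34 > 0, so the root lies in [1, 2]
f(1.5) = 3.0625 > 0, so the root lies in [1, 1.5]
f(1.25) = -2.503906 < 0, so the root lies in [1.25, 1.5]
f(1.375) = -0.3372 < 0, so the root lies in [1.375, 1.5]
f(1.4375) = 1.1941 > 0, so the root lies in [1.375, 1.4375]
f(1.40625) = 0.3882 > 0, so the root lies in [1.375, 1.40625]
f(1.390625) = 0.0157 > 0, so the root lies in [1.375, 1.390625]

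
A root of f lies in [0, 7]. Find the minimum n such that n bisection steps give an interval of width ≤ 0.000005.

Width after n steps is 7/2^n. Need 2^n ≥ 7/0.000005 = 1400000.
2^20 = 1048576 < 1400000 ≤ 2^21 = 2097152, so n = 21.

21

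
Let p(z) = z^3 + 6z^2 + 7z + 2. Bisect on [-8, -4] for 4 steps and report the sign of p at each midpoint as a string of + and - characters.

--+-

midpoint -6: p = -40 < 0 → [-6, -4]
midpoint -5: p = -8 < 0 → [-5, -4]
midpoint -4.5: p = 0.875 > 0 → [-5, -4.5]
midpoint -4.75: p = -3.0469 < 0 → [-4.75, -4.5]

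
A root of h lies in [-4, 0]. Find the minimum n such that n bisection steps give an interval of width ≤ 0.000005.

20

Width after n steps is 4/2^n. Need 2^n ≥ 4/0.000005 = 800000.
2^19 = 524288 < 800000 ≤ 2^20 = 1048576, so n = 20.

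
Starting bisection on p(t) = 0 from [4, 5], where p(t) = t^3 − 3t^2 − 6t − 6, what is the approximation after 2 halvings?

m = 4.5, p(m) = -2.625 (−); new bracket [4.5, 5]
m = 4.75, p(m) = 4.984375 (+); new bracket [4.5, 4.75]

4.75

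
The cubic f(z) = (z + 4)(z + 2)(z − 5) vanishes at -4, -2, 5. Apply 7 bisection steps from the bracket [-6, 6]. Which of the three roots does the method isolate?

z = 0 gives f = -40, negative; keep [0, 6]
z = 3 gives f = -70, negative; keep [3, 6]
z = 4.5 gives f = -27.625, negative; keep [4.5, 6]
z = 5.25 gives f = 16.7656, positive; keep [4.5, 5.25]
z = 4.875 gives f = -7.627, negative; keep [4.875, 5.25]
z = 5.0625 gives f = 4.0002, positive; keep [4.875, 5.0625]
z = 4.96875 gives f = -1.9532, negative; keep [4.96875, 5.0625]

5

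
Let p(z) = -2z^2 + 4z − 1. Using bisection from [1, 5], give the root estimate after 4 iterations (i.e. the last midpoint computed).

1.75

midpoint 3: p = -7 < 0 → [1, 3]
midpoint 2: p = -1 < 0 → [1, 2]
midpoint 1.5: p = 0.5 > 0 → [1.5, 2]
midpoint 1.75: p = -0.125 < 0 → [1.5, 1.75]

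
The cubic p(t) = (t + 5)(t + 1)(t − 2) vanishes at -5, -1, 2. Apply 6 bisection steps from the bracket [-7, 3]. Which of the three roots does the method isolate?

-5

midpoint -2: p = 12 > 0 → [-7, -2]
midpoint -4.5: p = 11.375 > 0 → [-7, -4.5]
midpoint -5.75: p = -27.609375 < 0 → [-5.75, -4.5]
midpoint -5.125: p = -3.6738 < 0 → [-5.125, -4.5]
midpoint -4.8125: p = 4.8699 > 0 → [-5.125, -4.8125]
midpoint -4.96875: p = 0.8643 > 0 → [-5.125, -4.96875]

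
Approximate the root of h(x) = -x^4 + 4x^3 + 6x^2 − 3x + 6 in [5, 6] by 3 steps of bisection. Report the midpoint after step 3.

5.125

m = 5.5, h(m) = -78.5625 (−); new bracket [5, 5.5]
m = 5.25, h(m) = -25.253906 (−); new bracket [5, 5.25]
m = 5.125, h(m) = -3.218994 (−); new bracket [5, 5.125]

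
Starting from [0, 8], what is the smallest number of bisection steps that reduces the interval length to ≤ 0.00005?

Width after n steps is 8/2^n. Need 2^n ≥ 8/0.00005 = 160000.
2^17 = 131072 < 160000 ≤ 2^18 = 262144, so n = 18.

18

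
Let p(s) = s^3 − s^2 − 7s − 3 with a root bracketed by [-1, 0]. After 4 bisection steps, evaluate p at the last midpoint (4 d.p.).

-0.2126

m = -0.5, p(m) = 0.125 (+); new bracket [-0.5, 0]
m = -0.25, p(m) = -1.328125 (−); new bracket [-0.5, -0.25]
m = -0.375, p(m) = -0.568359 (−); new bracket [-0.5, -0.375]
m = -0.4375, p(m) = -0.2126 (−); new bracket [-0.5, -0.4375]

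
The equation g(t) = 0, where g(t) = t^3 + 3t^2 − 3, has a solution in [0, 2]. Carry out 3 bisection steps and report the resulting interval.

[0.75, 1]

midpoint 1: g = 1 > 0 → [0, 1]
midpoint 0.5: g = -2.125 < 0 → [0.5, 1]
midpoint 0.75: g = -0.890625 < 0 → [0.75, 1]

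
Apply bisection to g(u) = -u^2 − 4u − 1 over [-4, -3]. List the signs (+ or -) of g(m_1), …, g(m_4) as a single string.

+-++

m = -3.5, g(m) = 0.75 (+); new bracket [-4, -3.5]
m = -3.75, g(m) = -0.0625 (−); new bracket [-3.75, -3.5]
m = -3.625, g(m) = 0.359375 (+); new bracket [-3.75, -3.625]
m = -3.6875, g(m) = 0.1523 (+); new bracket [-3.75, -3.6875]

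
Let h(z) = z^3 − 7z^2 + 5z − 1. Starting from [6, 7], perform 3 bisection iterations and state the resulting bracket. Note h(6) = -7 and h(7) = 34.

h(6.5) = 10.375 > 0, so the root lies in [6, 6.5]
h(6.25) = 0.953125 > 0, so the root lies in [6, 6.25]
h(6.125) = -3.201172 < 0, so the root lies in [6.125, 6.25]

[6.125, 6.25]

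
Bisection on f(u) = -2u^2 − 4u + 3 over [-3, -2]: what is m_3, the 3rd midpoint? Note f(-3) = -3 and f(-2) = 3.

-2.625

f(-2.5) = 0.5 > 0, so the root lies in [-3, -2.5]
f(-2.75) = -1.125 < 0, so the root lies in [-2.75, -2.5]
f(-2.625) = -0.28125 < 0, so the root lies in [-2.625, -2.5]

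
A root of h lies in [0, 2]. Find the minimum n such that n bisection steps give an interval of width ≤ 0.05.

Width after n steps is 2/2^n. Need 2^n ≥ 2/0.05 = 40.
2^5 = 32 < 40 ≤ 2^6 = 64, so n = 6.

6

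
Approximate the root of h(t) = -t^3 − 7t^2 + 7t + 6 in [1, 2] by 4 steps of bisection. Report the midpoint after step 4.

1.3125

midpoint 1.5: h = -2.625 < 0 → [1, 1.5]
midpoint 1.25: h = 1.859375 > 0 → [1.25, 1.5]
midpoint 1.375: h = -0.208984 < 0 → [1.25, 1.375]
midpoint 1.3125: h = 0.8679 > 0 → [1.3125, 1.375]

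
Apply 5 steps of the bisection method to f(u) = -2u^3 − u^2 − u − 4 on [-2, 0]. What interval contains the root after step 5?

m = -1, f(m) = -2 (−); new bracket [-2, -1]
m = -1.5, f(m) = 2 (+); new bracket [-1.5, -1]
m = -1.25, f(m) = -0.40625 (−); new bracket [-1.5, -1.25]
m = -1.375, f(m) = 0.6836 (+); new bracket [-1.375, -1.25]
m = -1.3125, f(m) = 0.1118 (+); new bracket [-1.3125, -1.25]

[-1.3125, -1.25]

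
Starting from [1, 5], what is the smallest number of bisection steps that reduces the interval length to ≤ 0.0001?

16

Width after n steps is 4/2^n. Need 2^n ≥ 4/0.0001 = 40000.
2^15 = 32768 < 40000 ≤ 2^16 = 65536, so n = 16.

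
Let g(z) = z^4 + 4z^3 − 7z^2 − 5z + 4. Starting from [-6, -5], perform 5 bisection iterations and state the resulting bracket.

g(-5.5) = 69.3125 > 0, so the root lies in [-5.5, -5]
g(-5.25) = 18.191406 > 0, so the root lies in [-5.25, -5]
g(-5.125) = -2.796631 < 0, so the root lies in [-5.25, -5.125]
g(-5.1875) = 7.3372 > 0, so the root lies in [-5.1875, -5.125]
g(-5.15625) = 2.1817 > 0, so the root lies in [-5.15625, -5.125]

[-5.15625, -5.125]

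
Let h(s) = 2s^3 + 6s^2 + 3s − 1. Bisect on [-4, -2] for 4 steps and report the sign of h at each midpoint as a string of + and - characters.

---+

s = -3 gives h = -10, negative; keep [-3, -2]
s = -2.5 gives h = -2.25, negative; keep [-2.5, -2]
s = -2.25 gives h = -0.15625, negative; keep [-2.25, -2]
s = -2.125 gives h = 0.5273, positive; keep [-2.25, -2.125]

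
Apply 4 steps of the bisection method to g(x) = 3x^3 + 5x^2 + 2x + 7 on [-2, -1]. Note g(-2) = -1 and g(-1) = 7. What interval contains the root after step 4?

m = -1.5, g(m) = 5.125 (+); new bracket [-2, -1.5]
m = -1.75, g(m) = 2.734375 (+); new bracket [-2, -1.75]
m = -1.875, g(m) = 1.052734 (+); new bracket [-2, -1.875]
m = -1.9375, g(m) = 0.075 (+); new bracket [-2, -1.9375]

[-2, -1.9375]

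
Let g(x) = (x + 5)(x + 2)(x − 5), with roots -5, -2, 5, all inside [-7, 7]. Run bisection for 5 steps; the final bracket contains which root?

m = 0, g(m) = -50 (−); new bracket [0, 7]
m = 3.5, g(m) = -70.125 (−); new bracket [3.5, 7]
m = 5.25, g(m) = 18.578125 (+); new bracket [3.5, 5.25]
m = 4.375, g(m) = -37.3535 (−); new bracket [4.375, 5.25]
m = 4.8125, g(m) = -12.5339 (−); new bracket [4.8125, 5.25]

5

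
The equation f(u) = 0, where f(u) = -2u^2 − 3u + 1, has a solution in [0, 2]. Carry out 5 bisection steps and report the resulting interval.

m = 1, f(m) = -4 (−); new bracket [0, 1]
m = 0.5, f(m) = -1 (−); new bracket [0, 0.5]
m = 0.25, f(m) = 0.125 (+); new bracket [0.25, 0.5]
m = 0.375, f(m) = -0.4062 (−); new bracket [0.25, 0.375]
m = 0.3125, f(m) = -0.1328 (−); new bracket [0.25, 0.3125]

[0.25, 0.3125]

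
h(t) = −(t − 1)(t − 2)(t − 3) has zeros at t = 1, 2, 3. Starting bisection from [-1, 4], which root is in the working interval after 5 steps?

midpoint 1.5: h = -0.375 < 0 → [-1, 1.5]
midpoint 0.25: h = 3.609375 > 0 → [0.25, 1.5]
midpoint 0.875: h = 0.298828 > 0 → [0.875, 1.5]
midpoint 1.1875: h = -0.2761 < 0 → [0.875, 1.1875]
midpoint 1.03125: h = -0.0596 < 0 → [0.875, 1.03125]

1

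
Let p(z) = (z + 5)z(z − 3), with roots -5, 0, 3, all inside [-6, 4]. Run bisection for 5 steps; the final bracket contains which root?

p(-1) = 16 > 0, so the root lies in [-6, -1]
p(-3.5) = 34.125 > 0, so the root lies in [-6, -3.5]
p(-4.75) = 9.203125 > 0, so the root lies in [-6, -4.75]
p(-5.375) = -16.8809 < 0, so the root lies in [-5.375, -4.75]
p(-5.0625) = -2.551 < 0, so the root lies in [-5.0625, -4.75]

-5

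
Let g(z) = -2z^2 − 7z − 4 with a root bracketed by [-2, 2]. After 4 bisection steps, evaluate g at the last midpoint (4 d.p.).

0.1250

m = 0, g(m) = -4 (−); new bracket [-2, 0]
m = -1, g(m) = 1 (+); new bracket [-1, 0]
m = -0.5, g(m) = -1 (−); new bracket [-1, -0.5]
m = -0.75, g(m) = 0.125 (+); new bracket [-0.75, -0.5]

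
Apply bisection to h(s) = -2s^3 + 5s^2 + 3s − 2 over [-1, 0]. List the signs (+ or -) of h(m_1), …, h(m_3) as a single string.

--+

s = -0.5 gives h = -2, negative; keep [-1, -0.5]
s = -0.75 gives h = -0.59375, negative; keep [-1, -0.75]
s = -0.875 gives h = 0.542969, positive; keep [-0.875, -0.75]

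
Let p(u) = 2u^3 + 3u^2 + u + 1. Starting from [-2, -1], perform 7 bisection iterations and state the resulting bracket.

p(-1.5) = -0.5 < 0, so the root lies in [-1.5, -1]
p(-1.25) = 0.53125 > 0, so the root lies in [-1.5, -1.25]
p(-1.375) = 0.097656 > 0, so the root lies in [-1.5, -1.375]
p(-1.4375) = -0.1792 < 0, so the root lies in [-1.4375, -1.375]
p(-1.40625) = -0.0355 < 0, so the root lies in [-1.40625, -1.375]
p(-1.390625) = 0.0324 > 0, so the root lies in [-1.40625, -1.390625]
p(-1.3984375) = -0.0012 < 0, so the root lies in [-1.3984375, -1.390625]

[-1.3984375, -1.390625]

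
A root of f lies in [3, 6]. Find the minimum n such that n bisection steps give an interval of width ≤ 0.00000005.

Width after n steps is 3/2^n. Need 2^n ≥ 3/0.00000005 = 60000000.
2^25 = 33554432 < 60000000 ≤ 2^26 = 67108864, so n = 26.

26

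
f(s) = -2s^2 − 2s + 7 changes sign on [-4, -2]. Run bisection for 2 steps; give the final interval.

[-2.5, -2]

f(-3) = -5 < 0, so the root lies in [-3, -2]
f(-2.5) = -0.5 < 0, so the root lies in [-2.5, -2]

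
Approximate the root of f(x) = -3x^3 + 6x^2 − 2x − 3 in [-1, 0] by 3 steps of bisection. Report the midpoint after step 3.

x = -0.5 gives f = -0.125, negative; keep [-1, -0.5]
x = -0.75 gives f = 3.140625, positive; keep [-0.75, -0.5]
x = -0.625 gives f = 1.326172, positive; keep [-0.625, -0.5]

-0.625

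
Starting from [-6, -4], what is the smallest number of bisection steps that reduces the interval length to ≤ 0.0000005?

Width after n steps is 2/2^n. Need 2^n ≥ 2/0.0000005 = 4000000.
2^21 = 2097152 < 4000000 ≤ 2^22 = 4194304, so n = 22.

22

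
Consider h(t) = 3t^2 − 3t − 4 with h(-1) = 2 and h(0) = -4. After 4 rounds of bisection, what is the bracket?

t = -0.5 gives h = -1.75, negative; keep [-1, -0.5]
t = -0.75 gives h = -0.0625, negative; keep [-1, -0.75]
t = -0.875 gives h = 0.921875, positive; keep [-0.875, -0.75]
t = -0.8125 gives h = 0.418, positive; keep [-0.8125, -0.75]

[-0.8125, -0.75]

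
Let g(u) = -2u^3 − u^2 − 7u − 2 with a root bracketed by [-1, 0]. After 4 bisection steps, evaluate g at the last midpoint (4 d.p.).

0.1509

m = -0.5, g(m) = 1.5 (+); new bracket [-0.5, 0]
m = -0.25, g(m) = -0.28125 (−); new bracket [-0.5, -0.25]
m = -0.375, g(m) = 0.589844 (+); new bracket [-0.375, -0.25]
m = -0.3125, g(m) = 0.1509 (+); new bracket [-0.3125, -0.25]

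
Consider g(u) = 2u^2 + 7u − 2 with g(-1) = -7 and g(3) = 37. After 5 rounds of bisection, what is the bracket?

m = 1, g(m) = 7 (+); new bracket [-1, 1]
m = 0, g(m) = -2 (−); new bracket [0, 1]
m = 0.5, g(m) = 2 (+); new bracket [0, 0.5]
m = 0.25, g(m) = -0.125 (−); new bracket [0.25, 0.5]
m = 0.375, g(m) = 0.9062 (+); new bracket [0.25, 0.375]

[0.25, 0.375]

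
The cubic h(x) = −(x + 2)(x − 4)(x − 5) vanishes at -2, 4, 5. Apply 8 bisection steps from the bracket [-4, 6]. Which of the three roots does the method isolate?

m = 1, h(m) = -36 (−); new bracket [-4, 1]
m = -1.5, h(m) = -17.875 (−); new bracket [-4, -1.5]
m = -2.75, h(m) = 39.234375 (+); new bracket [-2.75, -1.5]
m = -2.125, h(m) = 5.4551 (+); new bracket [-2.125, -1.5]
m = -1.8125, h(m) = -7.4246 (−); new bracket [-2.125, -1.8125]
m = -1.96875, h(m) = -1.2998 (−); new bracket [-2.125, -1.96875]
m = -2.046875, h(m) = 1.9974 (+); new bracket [-2.046875, -1.96875]
m = -2.0078125, h(m) = 0.3289 (+); new bracket [-2.0078125, -1.96875]

-2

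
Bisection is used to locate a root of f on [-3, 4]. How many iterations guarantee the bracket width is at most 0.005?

11

Width after n steps is 7/2^n. Need 2^n ≥ 7/0.005 = 1400.
2^10 = 1024 < 1400 ≤ 2^11 = 2048, so n = 11.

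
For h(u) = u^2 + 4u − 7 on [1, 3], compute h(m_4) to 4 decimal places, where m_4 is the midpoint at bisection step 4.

0.3906

u = 2 gives h = 5, positive; keep [1, 2]
u = 1.5 gives h = 1.25, positive; keep [1, 1.5]
u = 1.25 gives h = -0.4375, negative; keep [1.25, 1.5]
u = 1.375 gives h = 0.3906, positive; keep [1.25, 1.375]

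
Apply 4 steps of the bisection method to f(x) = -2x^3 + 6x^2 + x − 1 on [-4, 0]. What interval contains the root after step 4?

f(-2) = 37 > 0, so the root lies in [-2, 0]
f(-1) = 6 > 0, so the root lies in [-1, 0]
f(-0.5) = 0.25 > 0, so the root lies in [-0.5, 0]
f(-0.25) = -0.8438 < 0, so the root lies in [-0.5, -0.25]

[-0.5, -0.25]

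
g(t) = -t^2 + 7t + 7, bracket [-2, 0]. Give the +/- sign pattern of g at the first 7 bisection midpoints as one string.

g(-1) = -1 < 0, so the root lies in [-1, 0]
g(-0.5) = 3.25 > 0, so the root lies in [-1, -0.5]
g(-0.75) = 1.1875 > 0, so the root lies in [-1, -0.75]
g(-0.875) = 0.1094 > 0, so the root lies in [-1, -0.875]
g(-0.9375) = -0.4414 < 0, so the root lies in [-0.9375, -0.875]
g(-0.90625) = -0.165 < 0, so the root lies in [-0.90625, -0.875]
g(-0.890625) = -0.0276 < 0, so the root lies in [-0.890625, -0.875]

-+++---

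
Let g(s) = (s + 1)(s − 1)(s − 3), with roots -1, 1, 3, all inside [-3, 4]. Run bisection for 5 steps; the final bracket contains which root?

-1

m = 0.5, g(m) = 1.875 (+); new bracket [-3, 0.5]
m = -1.25, g(m) = -2.390625 (−); new bracket [-1.25, 0.5]
m = -0.375, g(m) = 2.900391 (+); new bracket [-1.25, -0.375]
m = -0.8125, g(m) = 1.2957 (+); new bracket [-1.25, -0.8125]
m = -1.03125, g(m) = -0.2559 (−); new bracket [-1.03125, -0.8125]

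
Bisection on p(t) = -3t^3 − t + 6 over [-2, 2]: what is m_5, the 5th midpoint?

midpoint 0: p = 6 > 0 → [0, 2]
midpoint 1: p = 2 > 0 → [1, 2]
midpoint 1.5: p = -5.625 < 0 → [1, 1.5]
midpoint 1.25: p = -1.1094 < 0 → [1, 1.25]
midpoint 1.125: p = 0.6035 > 0 → [1.125, 1.25]

1.125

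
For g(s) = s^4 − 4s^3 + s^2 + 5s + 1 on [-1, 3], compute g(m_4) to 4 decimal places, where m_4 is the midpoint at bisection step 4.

midpoint 1: g = 4 > 0 → [1, 3]
midpoint 2: g = -1 < 0 → [1, 2]
midpoint 1.5: g = 2.3125 > 0 → [1.5, 2]
midpoint 1.75: g = 0.7539 > 0 → [1.75, 2]

0.7539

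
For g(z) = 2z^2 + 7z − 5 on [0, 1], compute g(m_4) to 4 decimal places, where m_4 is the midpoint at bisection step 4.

midpoint 0.5: g = -1 < 0 → [0.5, 1]
midpoint 0.75: g = 1.375 > 0 → [0.5, 0.75]
midpoint 0.625: g = 0.15625 > 0 → [0.5, 0.625]
midpoint 0.5625: g = -0.4297 < 0 → [0.5625, 0.625]

-0.4297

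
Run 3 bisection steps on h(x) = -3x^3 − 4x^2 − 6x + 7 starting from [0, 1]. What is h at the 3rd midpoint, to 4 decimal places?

0.9551

m = 0.5, h(m) = 2.625 (+); new bracket [0.5, 1]
m = 0.75, h(m) = -1.015625 (−); new bracket [0.5, 0.75]
m = 0.625, h(m) = 0.955078 (+); new bracket [0.625, 0.75]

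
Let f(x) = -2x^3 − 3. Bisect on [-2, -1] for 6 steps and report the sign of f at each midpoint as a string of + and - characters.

midpoint -1.5: f = 3.75 > 0 → [-1.5, -1]
midpoint -1.25: f = 0.90625 > 0 → [-1.25, -1]
midpoint -1.125: f = -0.152344 < 0 → [-1.25, -1.125]
midpoint -1.1875: f = 0.3491 > 0 → [-1.1875, -1.125]
midpoint -1.15625: f = 0.0916 > 0 → [-1.15625, -1.125]
midpoint -1.140625: f = -0.032 < 0 → [-1.15625, -1.140625]

++-++-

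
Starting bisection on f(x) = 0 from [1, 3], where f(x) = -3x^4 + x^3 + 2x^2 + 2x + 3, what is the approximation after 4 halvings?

1.375

x = 2 gives f = -25, negative; keep [1, 2]
x = 1.5 gives f = -1.3125, negative; keep [1, 1.5]
x = 1.25 gives f = 3.253906, positive; keep [1.25, 1.5]
x = 1.375 gives f = 1.4075, positive; keep [1.375, 1.5]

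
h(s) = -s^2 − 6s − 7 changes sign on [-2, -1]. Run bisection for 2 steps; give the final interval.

h(-1.5) = -0.25 < 0, so the root lies in [-2, -1.5]
h(-1.75) = 0.4375 > 0, so the root lies in [-1.75, -1.5]

[-1.75, -1.5]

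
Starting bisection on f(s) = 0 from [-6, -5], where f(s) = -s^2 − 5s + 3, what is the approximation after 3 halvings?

-5.625

s = -5.5 gives f = 0.25, positive; keep [-6, -5.5]
s = -5.75 gives f = -1.3125, negative; keep [-5.75, -5.5]
s = -5.625 gives f = -0.515625, negative; keep [-5.625, -5.5]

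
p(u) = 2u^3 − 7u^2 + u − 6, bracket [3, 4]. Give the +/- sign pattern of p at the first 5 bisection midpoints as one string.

-++-+

m = 3.5, p(m) = -2.5 (−); new bracket [3.5, 4]
m = 3.75, p(m) = 4.78125 (+); new bracket [3.5, 3.75]
m = 3.625, p(m) = 0.910156 (+); new bracket [3.5, 3.625]
m = 3.5625, p(m) = -0.8511 (−); new bracket [3.5625, 3.625]
m = 3.59375, p(m) = 0.0153 (+); new bracket [3.5625, 3.59375]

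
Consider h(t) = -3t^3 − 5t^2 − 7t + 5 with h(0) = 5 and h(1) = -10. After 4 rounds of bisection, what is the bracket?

t = 0.5 gives h = -0.125, negative; keep [0, 0.5]
t = 0.25 gives h = 2.890625, positive; keep [0.25, 0.5]
t = 0.375 gives h = 1.513672, positive; keep [0.375, 0.5]
t = 0.4375 gives h = 0.7292, positive; keep [0.4375, 0.5]

[0.4375, 0.5]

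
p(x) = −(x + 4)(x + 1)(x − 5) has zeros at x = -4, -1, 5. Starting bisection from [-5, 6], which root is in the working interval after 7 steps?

midpoint 0.5: p = 30.375 > 0 → [0.5, 6]
midpoint 3.25: p = 53.921875 > 0 → [3.25, 6]
midpoint 4.625: p = 18.193359 > 0 → [4.625, 6]
midpoint 5.3125: p = -18.3704 < 0 → [4.625, 5.3125]
midpoint 4.96875: p = 1.6729 > 0 → [4.96875, 5.3125]
midpoint 5.140625: p = -7.8932 < 0 → [4.96875, 5.140625]
midpoint 5.0546875: p = -2.9981 < 0 → [4.96875, 5.0546875]

5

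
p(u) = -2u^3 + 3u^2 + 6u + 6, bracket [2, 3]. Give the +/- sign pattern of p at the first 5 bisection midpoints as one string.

+++--

midpoint 2.5: p = 8.5 > 0 → [2.5, 3]
midpoint 2.75: p = 3.59375 > 0 → [2.75, 3]
midpoint 2.875: p = 0.519531 > 0 → [2.875, 3]
midpoint 2.9375: p = -1.1831 < 0 → [2.875, 2.9375]
midpoint 2.90625: p = -0.3177 < 0 → [2.875, 2.90625]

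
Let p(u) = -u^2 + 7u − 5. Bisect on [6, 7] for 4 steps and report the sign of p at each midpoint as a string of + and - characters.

--++

p(6.5) = -1.75 < 0, so the root lies in [6, 6.5]
p(6.25) = -0.3125 < 0, so the root lies in [6, 6.25]
p(6.125) = 0.359375 > 0, so the root lies in [6.125, 6.25]
p(6.1875) = 0.0273 > 0, so the root lies in [6.1875, 6.25]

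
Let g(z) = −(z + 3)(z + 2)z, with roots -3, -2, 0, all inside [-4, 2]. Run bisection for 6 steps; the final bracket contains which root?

g(-1) = 2 > 0, so the root lies in [-1, 2]
g(0.5) = -4.375 < 0, so the root lies in [-1, 0.5]
g(-0.25) = 1.203125 > 0, so the root lies in [-0.25, 0.5]
g(0.125) = -0.8301 < 0, so the root lies in [-0.25, 0.125]
g(-0.0625) = 0.3557 > 0, so the root lies in [-0.0625, 0.125]
g(0.03125) = -0.1924 < 0, so the root lies in [-0.0625, 0.03125]

0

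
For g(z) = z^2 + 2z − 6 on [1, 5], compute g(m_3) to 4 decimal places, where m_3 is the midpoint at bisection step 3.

-0.7500

m = 3, g(m) = 9 (+); new bracket [1, 3]
m = 2, g(m) = 2 (+); new bracket [1, 2]
m = 1.5, g(m) = -0.75 (−); new bracket [1.5, 2]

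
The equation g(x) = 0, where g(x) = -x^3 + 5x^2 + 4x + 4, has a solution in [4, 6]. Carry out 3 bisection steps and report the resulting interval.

[5.75, 6]

m = 5, g(m) = 24 (+); new bracket [5, 6]
m = 5.5, g(m) = 10.875 (+); new bracket [5.5, 6]
m = 5.75, g(m) = 2.203125 (+); new bracket [5.75, 6]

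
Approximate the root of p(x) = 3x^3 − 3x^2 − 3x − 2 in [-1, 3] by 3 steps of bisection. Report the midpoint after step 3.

m = 1, p(m) = -5 (−); new bracket [1, 3]
m = 2, p(m) = 4 (+); new bracket [1, 2]
m = 1.5, p(m) = -3.125 (−); new bracket [1.5, 2]

1.5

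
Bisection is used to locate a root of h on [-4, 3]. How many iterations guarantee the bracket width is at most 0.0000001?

27

Width after n steps is 7/2^n. Need 2^n ≥ 7/0.0000001 = 70000000.
2^26 = 67108864 < 70000000 ≤ 2^27 = 134217728, so n = 27.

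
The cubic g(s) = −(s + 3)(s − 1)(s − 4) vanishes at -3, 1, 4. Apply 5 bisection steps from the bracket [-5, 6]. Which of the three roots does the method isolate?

-3

midpoint 0.5: g = -6.125 < 0 → [-5, 0.5]
midpoint -2.25: g = -15.234375 < 0 → [-5, -2.25]
midpoint -3.625: g = 22.041016 > 0 → [-3.625, -2.25]
midpoint -2.9375: g = -1.7073 < 0 → [-3.625, -2.9375]
midpoint -3.28125: g = 8.7674 > 0 → [-3.28125, -2.9375]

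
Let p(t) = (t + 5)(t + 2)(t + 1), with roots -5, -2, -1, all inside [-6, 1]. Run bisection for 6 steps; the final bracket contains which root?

-5

p(-2.5) = 1.875 > 0, so the root lies in [-6, -2.5]
p(-4.25) = 5.484375 > 0, so the root lies in [-6, -4.25]
p(-5.125) = -1.611328 < 0, so the root lies in [-5.125, -4.25]
p(-4.6875) = 3.0969 > 0, so the root lies in [-5.125, -4.6875]
p(-4.90625) = 1.0643 > 0, so the root lies in [-5.125, -4.90625]
p(-5.015625) = -0.1892 < 0, so the root lies in [-5.015625, -4.90625]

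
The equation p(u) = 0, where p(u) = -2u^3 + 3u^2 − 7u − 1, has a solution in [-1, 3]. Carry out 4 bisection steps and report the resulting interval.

midpoint 1: p = -7 < 0 → [-1, 1]
midpoint 0: p = -1 < 0 → [-1, 0]
midpoint -0.5: p = 3.5 > 0 → [-0.5, 0]
midpoint -0.25: p = 0.9688 > 0 → [-0.25, 0]

[-0.25, 0]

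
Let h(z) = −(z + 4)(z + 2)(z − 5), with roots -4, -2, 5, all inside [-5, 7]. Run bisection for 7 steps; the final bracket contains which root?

5

midpoint 1: h = 60 > 0 → [1, 7]
midpoint 4: h = 48 > 0 → [4, 7]
midpoint 5.5: h = -35.625 < 0 → [4, 5.5]
midpoint 4.75: h = 14.7656 > 0 → [4.75, 5.5]
midpoint 5.125: h = -8.127 < 0 → [4.75, 5.125]
midpoint 4.9375: h = 3.8752 > 0 → [4.9375, 5.125]
midpoint 5.03125: h = -1.9844 < 0 → [4.9375, 5.03125]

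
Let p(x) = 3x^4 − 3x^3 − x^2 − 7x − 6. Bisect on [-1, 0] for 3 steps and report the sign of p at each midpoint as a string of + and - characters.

x = -0.5 gives p = -2.1875, negative; keep [-1, -0.5]
x = -0.75 gives p = 0.902344, positive; keep [-0.75, -0.5]
x = -0.625 gives p = -0.825439, negative; keep [-0.75, -0.625]

-+-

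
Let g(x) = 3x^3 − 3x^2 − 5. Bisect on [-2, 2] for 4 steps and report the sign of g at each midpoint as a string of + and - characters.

m = 0, g(m) = -5 (−); new bracket [0, 2]
m = 1, g(m) = -5 (−); new bracket [1, 2]
m = 1.5, g(m) = -1.625 (−); new bracket [1.5, 2]
m = 1.75, g(m) = 1.8906 (+); new bracket [1.5, 1.75]

---+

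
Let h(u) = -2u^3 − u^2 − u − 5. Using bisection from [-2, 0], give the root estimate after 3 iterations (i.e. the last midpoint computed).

m = -1, h(m) = -3 (−); new bracket [-2, -1]
m = -1.5, h(m) = 1 (+); new bracket [-1.5, -1]
m = -1.25, h(m) = -1.40625 (−); new bracket [-1.5, -1.25]

-1.25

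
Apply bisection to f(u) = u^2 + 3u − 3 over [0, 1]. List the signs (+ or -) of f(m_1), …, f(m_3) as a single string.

m = 0.5, f(m) = -1.25 (−); new bracket [0.5, 1]
m = 0.75, f(m) = -0.1875 (−); new bracket [0.75, 1]
m = 0.875, f(m) = 0.390625 (+); new bracket [0.75, 0.875]

--+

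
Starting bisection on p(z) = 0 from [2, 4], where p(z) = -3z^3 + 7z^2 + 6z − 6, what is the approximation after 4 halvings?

m = 3, p(m) = -6 (−); new bracket [2, 3]
m = 2.5, p(m) = 5.875 (+); new bracket [2.5, 3]
m = 2.75, p(m) = 1.046875 (+); new bracket [2.75, 3]
m = 2.875, p(m) = -2.1816 (−); new bracket [2.75, 2.875]

2.875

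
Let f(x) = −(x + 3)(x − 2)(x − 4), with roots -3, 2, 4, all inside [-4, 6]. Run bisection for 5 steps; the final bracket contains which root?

-3

midpoint 1: f = -12 < 0 → [-4, 1]
midpoint -1.5: f = -28.875 < 0 → [-4, -1.5]
midpoint -2.75: f = -8.015625 < 0 → [-4, -2.75]
midpoint -3.375: f = 14.8652 > 0 → [-3.375, -2.75]
midpoint -3.0625: f = 2.2346 > 0 → [-3.0625, -2.75]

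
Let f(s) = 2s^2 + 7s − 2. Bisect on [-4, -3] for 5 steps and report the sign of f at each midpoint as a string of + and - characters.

m = -3.5, f(m) = -2 (−); new bracket [-4, -3.5]
m = -3.75, f(m) = -0.125 (−); new bracket [-4, -3.75]
m = -3.875, f(m) = 0.90625 (+); new bracket [-3.875, -3.75]
m = -3.8125, f(m) = 0.3828 (+); new bracket [-3.8125, -3.75]
m = -3.78125, f(m) = 0.127 (+); new bracket [-3.78125, -3.75]

--+++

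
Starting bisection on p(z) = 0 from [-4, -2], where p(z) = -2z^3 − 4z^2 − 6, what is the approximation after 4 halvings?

p(-3) = 12 > 0, so the root lies in [-3, -2]
p(-2.5) = 0.25 > 0, so the root lies in [-2.5, -2]
p(-2.25) = -3.46875 < 0, so the root lies in [-2.5, -2.25]
p(-2.375) = -1.7695 < 0, so the root lies in [-2.5, -2.375]

-2.375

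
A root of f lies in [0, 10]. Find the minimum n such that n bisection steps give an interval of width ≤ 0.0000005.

Width after n steps is 10/2^n. Need 2^n ≥ 10/0.0000005 = 20000000.
2^24 = 16777216 < 20000000 ≤ 2^25 = 33554432, so n = 25.

25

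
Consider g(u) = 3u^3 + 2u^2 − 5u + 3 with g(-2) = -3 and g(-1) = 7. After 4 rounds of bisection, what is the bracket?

midpoint -1.5: g = 4.875 > 0 → [-2, -1.5]
midpoint -1.75: g = 1.796875 > 0 → [-2, -1.75]
midpoint -1.875: g = -0.369141 < 0 → [-1.875, -1.75]
midpoint -1.8125: g = 0.7698 > 0 → [-1.875, -1.8125]

[-1.875, -1.8125]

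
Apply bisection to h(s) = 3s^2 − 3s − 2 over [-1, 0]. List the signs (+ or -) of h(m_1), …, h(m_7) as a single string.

midpoint -0.5: h = 0.25 > 0 → [-0.5, 0]
midpoint -0.25: h = -1.0625 < 0 → [-0.5, -0.25]
midpoint -0.375: h = -0.453125 < 0 → [-0.5, -0.375]
midpoint -0.4375: h = -0.1133 < 0 → [-0.5, -0.4375]
midpoint -0.46875: h = 0.0654 > 0 → [-0.46875, -0.4375]
midpoint -0.453125: h = -0.0247 < 0 → [-0.46875, -0.453125]
midpoint -0.4609375: h = 0.0202 > 0 → [-0.4609375, -0.453125]

+---+-+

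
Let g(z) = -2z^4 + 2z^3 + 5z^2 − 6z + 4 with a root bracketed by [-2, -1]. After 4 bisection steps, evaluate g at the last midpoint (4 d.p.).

z = -1.5 gives g = 7.375, positive; keep [-2, -1.5]
z = -1.75 gives g = 0.335938, positive; keep [-2, -1.75]
z = -1.875 gives g = -5.074707, negative; keep [-1.875, -1.75]
z = -1.8125 gives g = -2.1924, negative; keep [-1.8125, -1.75]

-2.1924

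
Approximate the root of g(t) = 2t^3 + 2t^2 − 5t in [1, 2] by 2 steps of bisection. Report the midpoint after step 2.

m = 1.5, g(m) = 3.75 (+); new bracket [1, 1.5]
m = 1.25, g(m) = 0.78125 (+); new bracket [1, 1.25]

1.25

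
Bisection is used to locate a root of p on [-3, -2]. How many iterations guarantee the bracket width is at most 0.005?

8

Width after n steps is 1/2^n. Need 2^n ≥ 1/0.005 = 200.
2^7 = 128 < 200 ≤ 2^8 = 256, so n = 8.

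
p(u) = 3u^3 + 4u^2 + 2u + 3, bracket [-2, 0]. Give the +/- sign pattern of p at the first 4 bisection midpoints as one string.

u = -1 gives p = 2, positive; keep [-2, -1]
u = -1.5 gives p = -1.125, negative; keep [-1.5, -1]
u = -1.25 gives p = 0.890625, positive; keep [-1.5, -1.25]
u = -1.375 gives p = 0.0137, positive; keep [-1.5, -1.375]

+-++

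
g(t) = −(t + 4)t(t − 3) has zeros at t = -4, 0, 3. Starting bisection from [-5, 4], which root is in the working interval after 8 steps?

midpoint -0.5: g = -6.125 < 0 → [-5, -0.5]
midpoint -2.75: g = -19.765625 < 0 → [-5, -2.75]
midpoint -3.875: g = -3.330078 < 0 → [-5, -3.875]
midpoint -4.4375: g = 14.4392 > 0 → [-4.4375, -3.875]
midpoint -4.15625: g = 4.6474 > 0 → [-4.15625, -3.875]
midpoint -4.015625: g = 0.4402 > 0 → [-4.015625, -3.875]
midpoint -3.9453125: g = -1.4985 < 0 → [-4.015625, -3.9453125]
midpoint -3.98046875: g = -0.5427 < 0 → [-4.015625, -3.98046875]

-4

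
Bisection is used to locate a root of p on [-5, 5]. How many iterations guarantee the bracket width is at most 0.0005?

Width after n steps is 10/2^n. Need 2^n ≥ 10/0.0005 = 20000.
2^14 = 16384 < 20000 ≤ 2^15 = 32768, so n = 15.

15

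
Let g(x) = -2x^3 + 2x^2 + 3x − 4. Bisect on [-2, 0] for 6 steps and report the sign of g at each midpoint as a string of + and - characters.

midpoint -1: g = -3 < 0 → [-2, -1]
midpoint -1.5: g = 2.75 > 0 → [-1.5, -1]
midpoint -1.25: g = -0.71875 < 0 → [-1.5, -1.25]
midpoint -1.375: g = 0.8555 > 0 → [-1.375, -1.25]
midpoint -1.3125: g = 0.0298 > 0 → [-1.3125, -1.25]
midpoint -1.28125: g = -0.3539 < 0 → [-1.3125, -1.28125]

-+-++-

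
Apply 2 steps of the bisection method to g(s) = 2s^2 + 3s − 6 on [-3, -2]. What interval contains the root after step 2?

m = -2.5, g(m) = -1 (−); new bracket [-3, -2.5]
m = -2.75, g(m) = 0.875 (+); new bracket [-2.75, -2.5]

[-2.75, -2.5]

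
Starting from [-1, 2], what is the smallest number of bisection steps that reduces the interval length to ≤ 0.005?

Width after n steps is 3/2^n. Need 2^n ≥ 3/0.005 = 600.
2^9 = 512 < 600 ≤ 2^10 = 1024, so n = 10.

10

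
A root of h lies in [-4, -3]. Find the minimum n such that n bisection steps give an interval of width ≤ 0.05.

Width after n steps is 1/2^n. Need 2^n ≥ 1/0.05 = 20.
2^4 = 16 < 20 ≤ 2^5 = 32, so n = 5.

5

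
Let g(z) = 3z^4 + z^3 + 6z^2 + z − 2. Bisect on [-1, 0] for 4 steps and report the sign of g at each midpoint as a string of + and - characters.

-+-+

m = -0.5, g(m) = -0.9375 (−); new bracket [-1, -0.5]
m = -0.75, g(m) = 1.152344 (+); new bracket [-0.75, -0.5]
m = -0.625, g(m) = -0.067627 (−); new bracket [-0.75, -0.625]
m = -0.6875, g(m) = 0.4937 (+); new bracket [-0.6875, -0.625]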